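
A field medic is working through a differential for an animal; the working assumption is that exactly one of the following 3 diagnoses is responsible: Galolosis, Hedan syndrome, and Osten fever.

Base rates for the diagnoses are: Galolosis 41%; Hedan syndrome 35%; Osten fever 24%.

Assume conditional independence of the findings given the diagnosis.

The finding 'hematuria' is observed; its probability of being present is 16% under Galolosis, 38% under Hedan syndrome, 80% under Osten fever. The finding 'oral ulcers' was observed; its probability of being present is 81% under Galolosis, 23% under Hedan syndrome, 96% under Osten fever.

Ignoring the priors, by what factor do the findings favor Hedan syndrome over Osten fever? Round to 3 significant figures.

0.114

Take the product of per-finding likelihoods under each hypothesis, then divide.
  Hedan syndrome: 0.38 × 0.23 = 0.0874
  Osten fever: 0.80 × 0.96 = 0.768
Bayes factor = 0.0874 / 0.768 ≈ 0.114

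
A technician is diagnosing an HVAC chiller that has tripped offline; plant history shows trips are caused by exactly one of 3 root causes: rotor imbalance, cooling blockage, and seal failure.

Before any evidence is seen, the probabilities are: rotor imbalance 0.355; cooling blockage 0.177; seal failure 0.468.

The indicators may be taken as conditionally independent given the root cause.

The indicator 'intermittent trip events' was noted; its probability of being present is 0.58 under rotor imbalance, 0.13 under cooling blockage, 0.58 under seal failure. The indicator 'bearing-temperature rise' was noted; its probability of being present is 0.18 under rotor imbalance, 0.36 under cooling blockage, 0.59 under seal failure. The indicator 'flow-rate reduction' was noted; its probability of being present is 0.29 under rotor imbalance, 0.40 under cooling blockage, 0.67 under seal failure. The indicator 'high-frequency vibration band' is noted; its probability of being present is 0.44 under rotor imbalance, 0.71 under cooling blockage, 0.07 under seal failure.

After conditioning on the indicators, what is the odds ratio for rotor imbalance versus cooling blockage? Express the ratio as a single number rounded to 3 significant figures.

2.01

Posterior odds equal prior odds times the likelihood ratio; only the two competing hypotheses matter.
  rotor imbalance: 0.355 × 0.58 × 0.18 × 0.29 × 0.44 = 0.0047291
  cooling blockage: 0.177 × 0.13 × 0.36 × 0.40 × 0.71 = 0.0023525
Posterior odds = 0.0047291 / 0.0023525 ≈ 2.01.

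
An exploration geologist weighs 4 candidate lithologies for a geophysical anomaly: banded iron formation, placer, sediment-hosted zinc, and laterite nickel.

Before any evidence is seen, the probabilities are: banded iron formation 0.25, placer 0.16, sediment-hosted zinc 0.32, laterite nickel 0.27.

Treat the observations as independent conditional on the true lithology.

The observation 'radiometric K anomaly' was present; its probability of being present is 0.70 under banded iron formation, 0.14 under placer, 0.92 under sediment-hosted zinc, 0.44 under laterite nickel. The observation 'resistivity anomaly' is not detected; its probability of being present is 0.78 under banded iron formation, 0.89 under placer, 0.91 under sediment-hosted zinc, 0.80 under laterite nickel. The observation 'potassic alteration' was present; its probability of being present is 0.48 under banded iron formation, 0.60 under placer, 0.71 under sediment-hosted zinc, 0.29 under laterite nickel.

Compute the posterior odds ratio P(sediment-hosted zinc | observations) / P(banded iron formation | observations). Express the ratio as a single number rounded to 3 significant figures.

The normalizing constant cancels in an odds ratio, so compute prior × likelihood for the two hypotheses only (using 1 − P(present | H) for each absent observation):
  sediment-hosted zinc: 0.32 × 0.92 × (1 − 0.91) × 0.71 = 0.018812
  banded iron formation: 0.25 × 0.70 × (1 − 0.78) × 0.48 = 0.01848
Odds(sediment-hosted zinc : banded iron formation) = 0.018812 / 0.01848 ≈ 1.02.

1.02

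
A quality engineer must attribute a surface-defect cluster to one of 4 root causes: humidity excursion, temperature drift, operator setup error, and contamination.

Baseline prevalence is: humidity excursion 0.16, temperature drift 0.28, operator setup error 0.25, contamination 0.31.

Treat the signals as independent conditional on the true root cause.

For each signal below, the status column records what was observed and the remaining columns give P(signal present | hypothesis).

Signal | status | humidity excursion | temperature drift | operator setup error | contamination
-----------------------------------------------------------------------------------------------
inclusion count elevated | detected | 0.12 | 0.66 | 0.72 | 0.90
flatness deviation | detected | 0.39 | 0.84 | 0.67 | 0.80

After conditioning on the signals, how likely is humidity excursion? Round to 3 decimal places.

By Bayes' rule with conditional independence, the unnormalized weight for each hypothesis is prior × ∏ likelihoods:
  humidity excursion: 0.16 × 0.12 × 0.39 = 0.007488
  temperature drift: 0.28 × 0.66 × 0.84 = 0.15523
  operator setup error: 0.25 × 0.72 × 0.67 = 0.1206
  contamination: 0.31 × 0.90 × 0.80 = 0.2232
Marginal likelihood of the evidence = 0.50652.
P(humidity excursion | evidence) = 0.007488 / 0.50652 ≈ 0.015.

0.015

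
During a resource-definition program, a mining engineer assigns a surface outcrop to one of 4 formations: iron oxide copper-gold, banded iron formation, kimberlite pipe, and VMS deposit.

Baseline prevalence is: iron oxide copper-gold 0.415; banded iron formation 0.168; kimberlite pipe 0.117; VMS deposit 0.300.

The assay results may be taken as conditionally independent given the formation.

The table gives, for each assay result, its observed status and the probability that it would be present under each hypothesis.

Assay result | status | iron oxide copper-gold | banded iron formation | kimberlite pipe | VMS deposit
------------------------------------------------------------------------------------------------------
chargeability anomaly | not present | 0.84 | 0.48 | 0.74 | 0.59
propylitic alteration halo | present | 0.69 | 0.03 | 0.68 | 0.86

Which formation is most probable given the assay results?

For each hypothesis, the unnormalized posterior weight is prior × product of the assay result likelihoods (using 1 − P(present | H) for each absent assay result):
  iron oxide copper-gold: 0.415 × (1 − 0.84) × 0.69 = 0.045816
  banded iron formation: 0.168 × (1 − 0.48) × 0.03 = 0.0026208
  kimberlite pipe: 0.117 × (1 − 0.74) × 0.68 = 0.020686
  VMS deposit: 0.300 × (1 − 0.59) × 0.86 = 0.10578
Normalizing constant Z = 0.045816 + 0.0026208 + 0.020686 + 0.10578 = 0.1749.
P(iron oxide copper-gold | evidence) ≈ 0.045816 / 0.1749 ≈ 0.262
P(banded iron formation | evidence) ≈ 0.0026208 / 0.1749 ≈ 0.015
P(kimberlite pipe | evidence) ≈ 0.020686 / 0.1749 ≈ 0.118
P(VMS deposit | evidence) ≈ 0.10578 / 0.1749 ≈ 0.605
The largest is 0.605, so VMS deposit is most probable.

VMS deposit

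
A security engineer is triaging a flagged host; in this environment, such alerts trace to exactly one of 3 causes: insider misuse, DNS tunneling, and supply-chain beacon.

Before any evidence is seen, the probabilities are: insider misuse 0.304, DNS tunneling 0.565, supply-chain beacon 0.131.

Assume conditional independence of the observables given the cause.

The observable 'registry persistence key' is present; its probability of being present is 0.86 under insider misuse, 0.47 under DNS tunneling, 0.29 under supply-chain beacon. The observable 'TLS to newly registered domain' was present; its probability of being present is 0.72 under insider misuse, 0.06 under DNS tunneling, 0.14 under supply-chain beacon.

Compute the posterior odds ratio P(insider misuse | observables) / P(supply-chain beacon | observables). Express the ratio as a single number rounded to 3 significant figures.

Posterior odds equal prior odds times the likelihood ratio; only the two competing hypotheses matter.
  insider misuse: 0.304 × 0.86 × 0.72 = 0.18824
  supply-chain beacon: 0.131 × 0.29 × 0.14 = 0.0053186
Posterior odds = 0.18824 / 0.0053186 ≈ 35.4.

35.4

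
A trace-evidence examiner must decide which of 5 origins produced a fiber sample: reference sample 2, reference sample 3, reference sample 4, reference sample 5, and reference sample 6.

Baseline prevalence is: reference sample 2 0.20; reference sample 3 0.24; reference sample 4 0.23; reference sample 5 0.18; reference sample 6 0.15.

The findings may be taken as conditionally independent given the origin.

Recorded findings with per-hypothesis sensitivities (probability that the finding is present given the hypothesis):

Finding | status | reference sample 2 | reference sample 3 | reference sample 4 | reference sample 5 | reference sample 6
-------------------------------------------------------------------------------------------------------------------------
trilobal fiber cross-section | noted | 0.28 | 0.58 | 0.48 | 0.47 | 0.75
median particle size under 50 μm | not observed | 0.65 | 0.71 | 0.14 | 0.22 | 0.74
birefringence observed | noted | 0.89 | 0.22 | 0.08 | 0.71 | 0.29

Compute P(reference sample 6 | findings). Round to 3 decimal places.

0.095

Multiply each prior by the joint likelihood of the evidence pattern (using 1 − P(present | H) for each absent finding):
  reference sample 2: 0.20 × 0.28 × (1 − 0.65) × 0.89 = 0.017444
  reference sample 3: 0.24 × 0.58 × (1 − 0.71) × 0.22 = 0.008881
  reference sample 4: 0.23 × 0.48 × (1 − 0.14) × 0.08 = 0.0075955
  reference sample 5: 0.18 × 0.47 × (1 − 0.22) × 0.71 = 0.046851
  reference sample 6: 0.15 × 0.75 × (1 − 0.74) × 0.29 = 0.0084825
Normalizing constant Z = 0.017444 + 0.008881 + 0.0075955 + 0.046851 + 0.0084825 = 0.089254.
P(reference sample 6 | evidence) = 0.0084825 / 0.089254 ≈ 0.095.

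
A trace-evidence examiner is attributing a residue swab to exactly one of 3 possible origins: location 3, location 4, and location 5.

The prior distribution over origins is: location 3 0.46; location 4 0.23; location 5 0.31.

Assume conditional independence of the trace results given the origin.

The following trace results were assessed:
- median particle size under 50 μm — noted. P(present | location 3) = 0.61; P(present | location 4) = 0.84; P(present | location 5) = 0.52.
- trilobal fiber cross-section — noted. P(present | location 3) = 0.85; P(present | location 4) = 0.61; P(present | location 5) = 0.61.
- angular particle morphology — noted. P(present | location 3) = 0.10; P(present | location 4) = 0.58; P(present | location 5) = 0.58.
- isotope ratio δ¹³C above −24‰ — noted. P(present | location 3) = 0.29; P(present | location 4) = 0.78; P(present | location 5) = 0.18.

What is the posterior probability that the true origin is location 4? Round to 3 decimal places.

0.756

Multiply each prior by the joint likelihood of the trace result pattern:
  location 3: 0.46 × 0.61 × 0.85 × 0.10 × 0.29 = 0.0069168
  location 4: 0.23 × 0.84 × 0.61 × 0.58 × 0.78 = 0.053316
  location 5: 0.31 × 0.52 × 0.61 × 0.58 × 0.18 = 0.010266
Normalizing constant Z = 0.0069168 + 0.053316 + 0.010266 = 0.070499.
P(location 4 | evidence) = 0.053316 / 0.070499 ≈ 0.756.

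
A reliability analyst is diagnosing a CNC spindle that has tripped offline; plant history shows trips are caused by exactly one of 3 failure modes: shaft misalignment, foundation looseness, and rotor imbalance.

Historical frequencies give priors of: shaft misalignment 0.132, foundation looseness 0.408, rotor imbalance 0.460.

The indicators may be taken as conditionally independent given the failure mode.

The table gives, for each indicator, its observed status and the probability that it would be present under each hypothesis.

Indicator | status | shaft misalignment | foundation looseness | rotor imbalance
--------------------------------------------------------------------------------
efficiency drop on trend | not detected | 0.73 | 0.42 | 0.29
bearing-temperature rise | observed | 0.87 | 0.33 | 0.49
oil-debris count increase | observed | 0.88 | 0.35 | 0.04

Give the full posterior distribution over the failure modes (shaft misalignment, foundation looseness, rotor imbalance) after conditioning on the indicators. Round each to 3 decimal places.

Multiply each prior by the joint likelihood of the indicator pattern (using 1 − P(present | H) for each absent indicator):
  shaft misalignment: 0.132 × (1 − 0.73) × 0.87 × 0.88 = 0.027286
  foundation looseness: 0.408 × (1 − 0.42) × 0.33 × 0.35 = 0.027332
  rotor imbalance: 0.460 × (1 − 0.29) × 0.49 × 0.04 = 0.0064014
The unnormalized weights sum to 0.061019.
P(shaft misalignment | evidence) = 0.027286 / 0.061019 ≈ 0.447
P(foundation looseness | evidence) = 0.027332 / 0.061019 ≈ 0.448
P(rotor imbalance | evidence) = 0.0064014 / 0.061019 ≈ 0.105

0.447, 0.448, 0.105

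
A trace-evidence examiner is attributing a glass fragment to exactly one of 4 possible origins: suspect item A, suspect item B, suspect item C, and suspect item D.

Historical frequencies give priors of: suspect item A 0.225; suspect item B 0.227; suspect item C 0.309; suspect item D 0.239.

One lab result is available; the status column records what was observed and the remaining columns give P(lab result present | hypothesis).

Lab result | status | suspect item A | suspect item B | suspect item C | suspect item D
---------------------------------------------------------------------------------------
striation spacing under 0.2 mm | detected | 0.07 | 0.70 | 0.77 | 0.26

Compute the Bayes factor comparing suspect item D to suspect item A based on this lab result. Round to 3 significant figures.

3.71

The Bayes factor is the ratio of the two likelihoods.
  suspect item D: 0.26
  suspect item A: 0.07
Bayes factor = 0.26 / 0.07 ≈ 3.71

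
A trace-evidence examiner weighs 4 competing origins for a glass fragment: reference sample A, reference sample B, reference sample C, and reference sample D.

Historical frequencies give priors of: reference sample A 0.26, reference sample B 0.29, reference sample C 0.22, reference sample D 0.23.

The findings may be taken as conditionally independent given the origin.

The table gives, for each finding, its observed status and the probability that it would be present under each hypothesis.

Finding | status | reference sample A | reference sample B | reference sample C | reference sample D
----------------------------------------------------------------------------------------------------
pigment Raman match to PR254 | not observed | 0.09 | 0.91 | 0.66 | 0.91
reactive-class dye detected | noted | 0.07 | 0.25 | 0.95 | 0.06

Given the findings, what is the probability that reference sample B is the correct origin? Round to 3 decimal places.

0.068

Multiply each prior by the joint likelihood of the evidence pattern (using 1 − P(present | H) for each absent finding):
  reference sample A: 0.26 × (1 − 0.09) × 0.07 = 0.016562
  reference sample B: 0.29 × (1 − 0.91) × 0.25 = 0.006525
  reference sample C: 0.22 × (1 − 0.66) × 0.95 = 0.07106
  reference sample D: 0.23 × (1 − 0.91) × 0.06 = 0.001242
Marginal likelihood of the evidence = 0.095389.
P(reference sample B | evidence) = 0.006525 / 0.095389 ≈ 0.068.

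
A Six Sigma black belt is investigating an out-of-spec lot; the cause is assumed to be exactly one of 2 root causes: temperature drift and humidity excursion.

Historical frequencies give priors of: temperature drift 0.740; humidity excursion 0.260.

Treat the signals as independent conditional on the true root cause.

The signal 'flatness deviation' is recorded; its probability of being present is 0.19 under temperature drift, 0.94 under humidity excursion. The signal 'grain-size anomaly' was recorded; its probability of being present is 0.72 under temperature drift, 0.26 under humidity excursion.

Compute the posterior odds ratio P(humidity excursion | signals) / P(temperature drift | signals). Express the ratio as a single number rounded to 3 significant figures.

Posterior odds equal prior odds times the likelihood ratio; only the two competing hypotheses matter.
  humidity excursion: 0.260 × 0.94 × 0.26 = 0.063544
  temperature drift: 0.740 × 0.19 × 0.72 = 0.10123
Posterior odds = 0.063544 / 0.10123 ≈ 0.628.

0.628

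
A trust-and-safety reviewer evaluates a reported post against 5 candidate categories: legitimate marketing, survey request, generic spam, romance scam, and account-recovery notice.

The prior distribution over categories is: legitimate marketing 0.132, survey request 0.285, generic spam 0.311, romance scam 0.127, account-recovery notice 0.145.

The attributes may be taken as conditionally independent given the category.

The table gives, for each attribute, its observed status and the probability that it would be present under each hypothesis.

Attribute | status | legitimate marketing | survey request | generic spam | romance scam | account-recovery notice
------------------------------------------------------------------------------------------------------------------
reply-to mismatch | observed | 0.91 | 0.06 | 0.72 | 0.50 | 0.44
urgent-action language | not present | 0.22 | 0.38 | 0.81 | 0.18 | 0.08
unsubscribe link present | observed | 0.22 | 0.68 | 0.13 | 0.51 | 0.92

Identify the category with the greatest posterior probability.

account-recovery notice

Multiply each prior by the joint likelihood of the attribute pattern (using 1 − P(present | H) for each absent attribute):
  legitimate marketing: 0.132 × 0.91 × (1 − 0.22) × 0.22 = 0.020613
  survey request: 0.285 × 0.06 × (1 − 0.38) × 0.68 = 0.0072094
  generic spam: 0.311 × 0.72 × (1 − 0.81) × 0.13 = 0.0055308
  romance scam: 0.127 × 0.50 × (1 − 0.18) × 0.51 = 0.026556
  account-recovery notice: 0.145 × 0.44 × (1 − 0.08) × 0.92 = 0.054
Normalizing constant Z = 0.020613 + 0.0072094 + 0.0055308 + 0.026556 + 0.054 = 0.11391.
P(legitimate marketing | evidence) ≈ 0.020613 / 0.11391 ≈ 0.181
P(survey request | evidence) ≈ 0.0072094 / 0.11391 ≈ 0.063
P(generic spam | evidence) ≈ 0.0055308 / 0.11391 ≈ 0.049
P(romance scam | evidence) ≈ 0.026556 / 0.11391 ≈ 0.233
P(account-recovery notice | evidence) ≈ 0.054 / 0.11391 ≈ 0.474
The largest is 0.474, so account-recovery notice is most probable.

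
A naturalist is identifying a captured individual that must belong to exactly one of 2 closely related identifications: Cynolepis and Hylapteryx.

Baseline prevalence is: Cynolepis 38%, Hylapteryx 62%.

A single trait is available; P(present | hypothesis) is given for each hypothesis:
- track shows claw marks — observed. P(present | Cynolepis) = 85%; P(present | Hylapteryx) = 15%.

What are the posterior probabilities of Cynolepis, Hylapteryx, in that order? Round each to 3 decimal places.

For each hypothesis, the unnormalized posterior weight is prior × likelihood:
  Cynolepis: 0.38 × 0.85 = 0.323
  Hylapteryx: 0.62 × 0.15 = 0.093
Normalizing constant Z = 0.323 + 0.093 = 0.416.
P(Cynolepis | evidence) = 0.323 / 0.416 ≈ 0.776
P(Hylapteryx | evidence) = 0.093 / 0.416 ≈ 0.224

0.776, 0.224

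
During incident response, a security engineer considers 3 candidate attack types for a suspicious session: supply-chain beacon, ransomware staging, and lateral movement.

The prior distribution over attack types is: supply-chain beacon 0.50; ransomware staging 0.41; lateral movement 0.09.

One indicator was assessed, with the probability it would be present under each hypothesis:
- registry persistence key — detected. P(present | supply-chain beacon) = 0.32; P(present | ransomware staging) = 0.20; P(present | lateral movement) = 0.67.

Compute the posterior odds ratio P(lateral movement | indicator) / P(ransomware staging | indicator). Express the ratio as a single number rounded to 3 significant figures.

Posterior odds equal prior odds times the likelihood ratio; only the two competing hypotheses matter.
  lateral movement: 0.09 × 0.67 = 0.0603
  ransomware staging: 0.41 × 0.20 = 0.082
Posterior odds = 0.0603 / 0.082 ≈ 0.735.

0.735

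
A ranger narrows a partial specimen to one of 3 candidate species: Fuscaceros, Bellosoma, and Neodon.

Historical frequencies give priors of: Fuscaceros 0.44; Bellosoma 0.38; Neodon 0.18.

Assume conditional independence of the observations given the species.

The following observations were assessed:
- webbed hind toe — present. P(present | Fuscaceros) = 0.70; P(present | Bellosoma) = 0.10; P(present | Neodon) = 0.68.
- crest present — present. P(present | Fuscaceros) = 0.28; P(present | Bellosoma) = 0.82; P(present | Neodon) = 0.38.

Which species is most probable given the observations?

Fuscaceros

For each hypothesis, the unnormalized posterior weight is prior × product of the observation likelihoods:
  Fuscaceros: 0.44 × 0.70 × 0.28 = 0.08624
  Bellosoma: 0.38 × 0.10 × 0.82 = 0.03116
  Neodon: 0.18 × 0.68 × 0.38 = 0.046512
Marginal likelihood of the evidence = 0.16391.
P(Fuscaceros | evidence) ≈ 0.08624 / 0.16391 ≈ 0.526
P(Bellosoma | evidence) ≈ 0.03116 / 0.16391 ≈ 0.190
P(Neodon | evidence) ≈ 0.046512 / 0.16391 ≈ 0.284
The largest is 0.526, so Fuscaceros is most probable.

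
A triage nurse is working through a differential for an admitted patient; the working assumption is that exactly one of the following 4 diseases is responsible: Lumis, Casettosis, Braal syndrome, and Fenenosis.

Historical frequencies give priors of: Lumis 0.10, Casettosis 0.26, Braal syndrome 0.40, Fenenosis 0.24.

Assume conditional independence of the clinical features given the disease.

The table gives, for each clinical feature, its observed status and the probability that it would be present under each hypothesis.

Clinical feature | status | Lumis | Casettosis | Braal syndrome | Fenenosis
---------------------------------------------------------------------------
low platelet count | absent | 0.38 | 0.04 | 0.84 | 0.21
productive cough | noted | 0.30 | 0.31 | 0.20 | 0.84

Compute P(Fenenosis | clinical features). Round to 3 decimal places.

0.594

By Bayes' rule with conditional independence, the unnormalized weight for each hypothesis is prior × ∏ likelihoods (using 1 − P(present | H) for each absent clinical feature):
  Lumis: 0.10 × (1 − 0.38) × 0.30 = 0.0186
  Casettosis: 0.26 × (1 − 0.04) × 0.31 = 0.077376
  Braal syndrome: 0.40 × (1 − 0.84) × 0.20 = 0.0128
  Fenenosis: 0.24 × (1 − 0.21) × 0.84 = 0.15926
Marginal likelihood of the evidence = 0.26804.
P(Fenenosis | evidence) = 0.15926 / 0.26804 ≈ 0.594.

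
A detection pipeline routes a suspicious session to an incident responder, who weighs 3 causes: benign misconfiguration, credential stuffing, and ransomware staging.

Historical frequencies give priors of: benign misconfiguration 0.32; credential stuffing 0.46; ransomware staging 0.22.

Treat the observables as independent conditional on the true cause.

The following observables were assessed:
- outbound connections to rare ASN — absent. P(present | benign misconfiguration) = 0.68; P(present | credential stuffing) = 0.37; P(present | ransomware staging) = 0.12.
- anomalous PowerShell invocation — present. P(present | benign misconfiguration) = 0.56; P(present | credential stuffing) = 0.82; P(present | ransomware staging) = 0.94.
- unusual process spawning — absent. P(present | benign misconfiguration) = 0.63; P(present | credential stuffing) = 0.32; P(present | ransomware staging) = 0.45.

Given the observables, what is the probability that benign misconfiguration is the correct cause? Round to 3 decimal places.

0.075

Multiply each prior by the joint likelihood of the observable pattern (using 1 − P(present | H) for each absent observable):
  benign misconfiguration: 0.32 × (1 − 0.68) × 0.56 × (1 − 0.63) = 0.021217
  credential stuffing: 0.46 × (1 − 0.37) × 0.82 × (1 − 0.32) = 0.16159
  ransomware staging: 0.22 × (1 − 0.12) × 0.94 × (1 − 0.45) = 0.10009
The unnormalized weights sum to 0.2829.
P(benign misconfiguration | evidence) = 0.021217 / 0.2829 ≈ 0.075.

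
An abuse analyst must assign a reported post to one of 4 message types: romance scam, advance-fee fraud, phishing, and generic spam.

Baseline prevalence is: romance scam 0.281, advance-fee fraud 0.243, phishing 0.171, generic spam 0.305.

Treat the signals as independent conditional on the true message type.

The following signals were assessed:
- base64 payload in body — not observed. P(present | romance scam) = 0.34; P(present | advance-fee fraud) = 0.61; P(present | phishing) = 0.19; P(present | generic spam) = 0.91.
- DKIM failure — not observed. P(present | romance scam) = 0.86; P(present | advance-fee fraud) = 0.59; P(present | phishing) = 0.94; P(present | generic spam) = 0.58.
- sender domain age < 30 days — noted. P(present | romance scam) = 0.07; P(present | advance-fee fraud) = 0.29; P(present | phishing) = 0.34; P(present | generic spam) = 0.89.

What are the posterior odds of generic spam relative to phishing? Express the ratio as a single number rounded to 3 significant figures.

3.63

Posterior odds equal prior odds times the likelihood ratio; only the two competing hypotheses matter (using 1 − P(present | H) for each absent signal).
  generic spam: 0.305 × (1 − 0.91) × (1 − 0.58) × 0.89 = 0.010261
  phishing: 0.171 × (1 − 0.19) × (1 − 0.94) × 0.34 = 0.0028256
Odds(generic spam : phishing) = 0.010261 / 0.0028256 ≈ 3.63.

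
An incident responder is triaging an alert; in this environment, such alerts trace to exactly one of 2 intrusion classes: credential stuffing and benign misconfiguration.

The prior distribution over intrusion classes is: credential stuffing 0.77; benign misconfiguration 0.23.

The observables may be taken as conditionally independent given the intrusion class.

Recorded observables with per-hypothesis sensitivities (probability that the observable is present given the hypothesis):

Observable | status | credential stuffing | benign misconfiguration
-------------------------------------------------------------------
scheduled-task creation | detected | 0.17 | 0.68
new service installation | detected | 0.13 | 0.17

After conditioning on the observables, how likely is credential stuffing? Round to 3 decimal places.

0.390

For each hypothesis, the unnormalized posterior weight is prior × product of the observable likelihoods:
  credential stuffing: 0.77 × 0.17 × 0.13 = 0.017017
  benign misconfiguration: 0.23 × 0.68 × 0.17 = 0.026588
The unnormalized weights sum to 0.043605.
P(credential stuffing | evidence) = 0.017017 / 0.043605 ≈ 0.390.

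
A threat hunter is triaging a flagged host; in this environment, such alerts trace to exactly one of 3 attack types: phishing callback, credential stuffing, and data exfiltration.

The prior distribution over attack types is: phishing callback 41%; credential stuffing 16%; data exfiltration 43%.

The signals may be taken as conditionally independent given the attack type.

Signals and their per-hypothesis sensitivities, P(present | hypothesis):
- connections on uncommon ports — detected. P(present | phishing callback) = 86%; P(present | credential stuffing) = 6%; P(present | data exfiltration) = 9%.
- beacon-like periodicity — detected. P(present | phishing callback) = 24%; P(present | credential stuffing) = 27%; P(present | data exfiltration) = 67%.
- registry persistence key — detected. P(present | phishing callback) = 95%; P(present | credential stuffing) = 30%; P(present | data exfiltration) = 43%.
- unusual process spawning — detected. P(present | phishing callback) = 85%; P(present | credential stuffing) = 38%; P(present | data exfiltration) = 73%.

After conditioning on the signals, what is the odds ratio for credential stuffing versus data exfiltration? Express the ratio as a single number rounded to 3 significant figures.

Posterior odds equal prior odds times the likelihood ratio; only the two competing hypotheses matter.
  credential stuffing: 0.16 × 0.06 × 0.27 × 0.30 × 0.38 = 0.00029549
  data exfiltration: 0.43 × 0.09 × 0.67 × 0.43 × 0.73 = 0.0081391
Posterior odds = 0.00029549 / 0.0081391 ≈ 0.0363.

0.0363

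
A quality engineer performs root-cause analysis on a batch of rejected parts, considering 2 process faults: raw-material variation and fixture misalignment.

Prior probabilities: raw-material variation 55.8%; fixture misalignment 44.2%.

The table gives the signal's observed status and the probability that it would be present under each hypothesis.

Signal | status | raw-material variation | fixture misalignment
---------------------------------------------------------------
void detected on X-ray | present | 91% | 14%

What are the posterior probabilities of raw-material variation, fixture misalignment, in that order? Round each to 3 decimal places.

Multiply each prior by the likelihood of the signal:
  raw-material variation: 0.558 × 0.91 = 0.50778
  fixture misalignment: 0.442 × 0.14 = 0.06188
Normalizing constant Z = 0.50778 + 0.06188 = 0.56966.
P(raw-material variation | evidence) = 0.50778 / 0.56966 ≈ 0.891
P(fixture misalignment | evidence) = 0.06188 / 0.56966 ≈ 0.109

0.891, 0.109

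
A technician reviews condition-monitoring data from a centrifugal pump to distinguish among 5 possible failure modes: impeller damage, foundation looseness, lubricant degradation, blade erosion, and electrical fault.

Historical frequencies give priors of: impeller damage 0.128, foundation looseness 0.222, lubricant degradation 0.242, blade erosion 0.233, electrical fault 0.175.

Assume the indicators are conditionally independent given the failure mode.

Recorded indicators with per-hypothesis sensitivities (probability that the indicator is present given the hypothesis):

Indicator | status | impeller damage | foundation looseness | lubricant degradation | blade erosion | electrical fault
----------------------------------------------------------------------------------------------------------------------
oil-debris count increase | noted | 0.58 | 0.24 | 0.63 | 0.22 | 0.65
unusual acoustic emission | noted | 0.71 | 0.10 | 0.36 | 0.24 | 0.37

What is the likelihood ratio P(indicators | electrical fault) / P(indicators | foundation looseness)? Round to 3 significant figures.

10.0

Take the product of per-indicator likelihoods under each hypothesis, then divide.
  electrical fault: 0.65 × 0.37 = 0.2405
  foundation looseness: 0.24 × 0.10 = 0.024
Bayes factor = 0.2405 / 0.024 ≈ 10.0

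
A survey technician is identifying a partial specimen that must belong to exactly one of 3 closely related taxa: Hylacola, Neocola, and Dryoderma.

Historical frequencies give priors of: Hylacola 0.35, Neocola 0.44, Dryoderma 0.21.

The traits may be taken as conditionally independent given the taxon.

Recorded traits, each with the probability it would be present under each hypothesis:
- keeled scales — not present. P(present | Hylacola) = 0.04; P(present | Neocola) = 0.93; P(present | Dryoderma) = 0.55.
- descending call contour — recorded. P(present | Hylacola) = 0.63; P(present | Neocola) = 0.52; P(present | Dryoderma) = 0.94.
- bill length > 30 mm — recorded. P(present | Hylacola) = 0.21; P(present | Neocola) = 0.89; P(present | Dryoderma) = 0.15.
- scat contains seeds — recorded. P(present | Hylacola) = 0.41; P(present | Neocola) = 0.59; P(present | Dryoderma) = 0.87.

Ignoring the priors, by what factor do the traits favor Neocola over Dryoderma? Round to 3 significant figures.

Take the product of per-trait likelihoods under each hypothesis (using 1 − P(present | H) for each absent trait), then divide.
  Neocola: (1 − 0.93) × 0.52 × 0.89 × 0.59 = 0.019114
  Dryoderma: (1 − 0.55) × 0.94 × 0.15 × 0.87 = 0.055201
Bayes factor = 0.019114 / 0.055201 ≈ 0.346

0.346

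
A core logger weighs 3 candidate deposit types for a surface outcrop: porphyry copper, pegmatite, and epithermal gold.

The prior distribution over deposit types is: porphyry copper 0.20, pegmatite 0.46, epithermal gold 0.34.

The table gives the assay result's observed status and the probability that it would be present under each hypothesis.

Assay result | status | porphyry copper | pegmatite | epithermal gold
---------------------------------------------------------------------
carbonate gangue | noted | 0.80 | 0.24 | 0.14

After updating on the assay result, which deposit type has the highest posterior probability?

For each hypothesis, the unnormalized posterior weight is prior × likelihood:
  porphyry copper: 0.20 × 0.80 = 0.16
  pegmatite: 0.46 × 0.24 = 0.1104
  epithermal gold: 0.34 × 0.14 = 0.0476
The unnormalized weights sum to 0.318.
P(porphyry copper | evidence) ≈ 0.16 / 0.318 ≈ 0.503
P(pegmatite | evidence) ≈ 0.1104 / 0.318 ≈ 0.347
P(epithermal gold | evidence) ≈ 0.0476 / 0.318 ≈ 0.150
The largest is 0.503, so porphyry copper is most probable.

porphyry copper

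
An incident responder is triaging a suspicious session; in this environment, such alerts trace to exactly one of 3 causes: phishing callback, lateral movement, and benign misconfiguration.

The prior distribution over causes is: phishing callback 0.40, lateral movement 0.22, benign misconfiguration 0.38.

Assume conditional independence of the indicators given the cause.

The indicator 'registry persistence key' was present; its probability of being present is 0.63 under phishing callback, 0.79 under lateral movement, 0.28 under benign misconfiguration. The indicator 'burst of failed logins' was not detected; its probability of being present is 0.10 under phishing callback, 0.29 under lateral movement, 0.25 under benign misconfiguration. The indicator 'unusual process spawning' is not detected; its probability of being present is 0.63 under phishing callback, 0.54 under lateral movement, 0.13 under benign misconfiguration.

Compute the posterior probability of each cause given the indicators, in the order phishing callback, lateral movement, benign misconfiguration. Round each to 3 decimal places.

0.399, 0.270, 0.330

For each hypothesis, the unnormalized posterior weight is prior × product of the indicator likelihoods (using 1 − P(present | H) for each absent indicator):
  phishing callback: 0.40 × 0.63 × (1 − 0.10) × (1 − 0.63) = 0.083916
  lateral movement: 0.22 × 0.79 × (1 − 0.29) × (1 − 0.54) = 0.056763
  benign misconfiguration: 0.38 × 0.28 × (1 − 0.25) × (1 − 0.13) = 0.069426
The unnormalized weights sum to 0.21011.
P(phishing callback | evidence) = 0.083916 / 0.21011 ≈ 0.399
P(lateral movement | evidence) = 0.056763 / 0.21011 ≈ 0.270
P(benign misconfiguration | evidence) = 0.069426 / 0.21011 ≈ 0.330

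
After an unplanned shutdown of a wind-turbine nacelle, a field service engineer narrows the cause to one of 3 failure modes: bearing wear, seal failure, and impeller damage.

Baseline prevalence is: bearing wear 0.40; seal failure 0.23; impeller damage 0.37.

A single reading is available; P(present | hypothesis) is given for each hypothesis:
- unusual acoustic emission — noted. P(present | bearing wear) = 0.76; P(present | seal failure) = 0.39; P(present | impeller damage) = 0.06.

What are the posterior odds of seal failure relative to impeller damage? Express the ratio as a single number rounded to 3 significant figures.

Unnormalized posterior weight (prior times the reading likelihood) for each of the two hypotheses:
  seal failure: 0.23 × 0.39 = 0.0897
  impeller damage: 0.37 × 0.06 = 0.0222
Posterior odds = 0.0897 / 0.0222 ≈ 4.04.

4.04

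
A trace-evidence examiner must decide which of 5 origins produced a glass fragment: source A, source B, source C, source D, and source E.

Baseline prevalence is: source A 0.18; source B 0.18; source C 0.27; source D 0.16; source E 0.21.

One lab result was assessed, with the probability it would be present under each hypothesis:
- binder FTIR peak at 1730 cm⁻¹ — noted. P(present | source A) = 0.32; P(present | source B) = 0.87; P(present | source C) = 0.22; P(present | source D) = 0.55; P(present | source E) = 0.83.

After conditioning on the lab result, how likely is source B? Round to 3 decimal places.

0.292

By Bayes' rule, the unnormalized weight for each hypothesis is prior × likelihood:
  source A: 0.18 × 0.32 = 0.0576
  source B: 0.18 × 0.87 = 0.1566
  source C: 0.27 × 0.22 = 0.0594
  source D: 0.16 × 0.55 = 0.088
  source E: 0.21 × 0.83 = 0.1743
Normalizing constant Z = 0.0576 + 0.1566 + 0.0594 + 0.088 + 0.1743 = 0.5359.
P(source B | evidence) = 0.1566 / 0.5359 ≈ 0.292.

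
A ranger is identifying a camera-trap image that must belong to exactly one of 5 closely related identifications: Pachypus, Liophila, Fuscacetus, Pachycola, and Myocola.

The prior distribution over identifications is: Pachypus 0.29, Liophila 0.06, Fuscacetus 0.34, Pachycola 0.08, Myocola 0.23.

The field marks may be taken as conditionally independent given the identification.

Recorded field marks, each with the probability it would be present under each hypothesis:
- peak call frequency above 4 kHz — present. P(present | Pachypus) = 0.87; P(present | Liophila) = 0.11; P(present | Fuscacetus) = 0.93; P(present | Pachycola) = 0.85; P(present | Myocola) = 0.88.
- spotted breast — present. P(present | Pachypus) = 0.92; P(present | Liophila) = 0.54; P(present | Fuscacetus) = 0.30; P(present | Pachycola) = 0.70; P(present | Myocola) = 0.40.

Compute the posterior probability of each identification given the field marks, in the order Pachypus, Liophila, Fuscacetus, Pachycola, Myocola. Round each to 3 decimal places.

By Bayes' rule with conditional independence, the unnormalized weight for each hypothesis is prior × ∏ likelihoods:
  Pachypus: 0.29 × 0.87 × 0.92 = 0.23212
  Liophila: 0.06 × 0.11 × 0.54 = 0.003564
  Fuscacetus: 0.34 × 0.93 × 0.30 = 0.09486
  Pachycola: 0.08 × 0.85 × 0.70 = 0.0476
  Myocola: 0.23 × 0.88 × 0.40 = 0.08096
Normalizing constant Z = 0.23212 + 0.003564 + 0.09486 + 0.0476 + 0.08096 = 0.4591.
P(Pachypus | evidence) = 0.23212 / 0.4591 ≈ 0.506
P(Liophila | evidence) = 0.003564 / 0.4591 ≈ 0.008
P(Fuscacetus | evidence) = 0.09486 / 0.4591 ≈ 0.207
P(Pachycola | evidence) = 0.0476 / 0.4591 ≈ 0.104
P(Myocola | evidence) = 0.08096 / 0.4591 ≈ 0.176

0.506, 0.008, 0.207, 0.104, 0.176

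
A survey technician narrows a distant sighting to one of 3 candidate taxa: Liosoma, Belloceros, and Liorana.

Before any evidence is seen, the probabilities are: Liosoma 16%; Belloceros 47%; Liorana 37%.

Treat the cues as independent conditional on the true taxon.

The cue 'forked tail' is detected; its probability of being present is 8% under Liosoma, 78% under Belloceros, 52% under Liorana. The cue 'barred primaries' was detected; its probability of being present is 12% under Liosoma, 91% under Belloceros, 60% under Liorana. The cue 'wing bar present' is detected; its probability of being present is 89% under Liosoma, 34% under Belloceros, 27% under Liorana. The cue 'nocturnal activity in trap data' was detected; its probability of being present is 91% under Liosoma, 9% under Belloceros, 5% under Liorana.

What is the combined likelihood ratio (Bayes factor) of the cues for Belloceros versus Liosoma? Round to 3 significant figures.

2.79

Joint likelihood of the cue pattern under each hypothesis:
  Belloceros: 0.78 × 0.91 × 0.34 × 0.09 = 0.02172
  Liosoma: 0.08 × 0.12 × 0.89 × 0.91 = 0.007775
Bayes factor = 0.02172 / 0.007775 ≈ 2.79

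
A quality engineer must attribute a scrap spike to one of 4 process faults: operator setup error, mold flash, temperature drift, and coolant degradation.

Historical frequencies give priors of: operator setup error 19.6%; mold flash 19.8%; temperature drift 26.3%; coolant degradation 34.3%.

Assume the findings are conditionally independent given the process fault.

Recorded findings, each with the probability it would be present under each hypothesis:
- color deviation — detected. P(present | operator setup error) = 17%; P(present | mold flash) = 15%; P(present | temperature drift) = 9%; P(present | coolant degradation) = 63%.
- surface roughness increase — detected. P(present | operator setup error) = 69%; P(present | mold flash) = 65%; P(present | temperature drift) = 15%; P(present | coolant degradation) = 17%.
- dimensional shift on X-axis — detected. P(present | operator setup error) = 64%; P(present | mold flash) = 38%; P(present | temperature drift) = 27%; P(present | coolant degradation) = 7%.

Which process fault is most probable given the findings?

operator setup error

For each hypothesis, the unnormalized posterior weight is prior × product of the finding likelihoods:
  operator setup error: 0.196 × 0.17 × 0.69 × 0.64 = 0.014714
  mold flash: 0.198 × 0.15 × 0.65 × 0.38 = 0.0073359
  temperature drift: 0.263 × 0.09 × 0.15 × 0.27 = 0.00095863
  coolant degradation: 0.343 × 0.63 × 0.17 × 0.07 = 0.0025715
The unnormalized weights sum to 0.02558.
P(operator setup error | evidence) ≈ 0.014714 / 0.02558 ≈ 0.575
P(mold flash | evidence) ≈ 0.0073359 / 0.02558 ≈ 0.287
P(temperature drift | evidence) ≈ 0.00095863 / 0.02558 ≈ 0.037
P(coolant degradation | evidence) ≈ 0.0025715 / 0.02558 ≈ 0.101
The largest is 0.575, so operator setup error is most probable.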